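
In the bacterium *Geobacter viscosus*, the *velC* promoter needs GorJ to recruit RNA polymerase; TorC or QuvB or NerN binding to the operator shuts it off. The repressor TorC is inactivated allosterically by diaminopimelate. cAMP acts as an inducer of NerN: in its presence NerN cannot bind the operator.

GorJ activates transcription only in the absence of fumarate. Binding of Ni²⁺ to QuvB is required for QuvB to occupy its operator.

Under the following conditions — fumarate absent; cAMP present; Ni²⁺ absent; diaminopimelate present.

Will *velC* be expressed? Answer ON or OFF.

ON

Diaminopimelate is present, so TorC is inactive.
Fumarate is absent, so GorJ is active.
Ni²⁺ is absent, so QuvB is inactive.
cAMP is present, so NerN is inactive.
No repressor is bound and GorJ is active, so *velC* is transcribed.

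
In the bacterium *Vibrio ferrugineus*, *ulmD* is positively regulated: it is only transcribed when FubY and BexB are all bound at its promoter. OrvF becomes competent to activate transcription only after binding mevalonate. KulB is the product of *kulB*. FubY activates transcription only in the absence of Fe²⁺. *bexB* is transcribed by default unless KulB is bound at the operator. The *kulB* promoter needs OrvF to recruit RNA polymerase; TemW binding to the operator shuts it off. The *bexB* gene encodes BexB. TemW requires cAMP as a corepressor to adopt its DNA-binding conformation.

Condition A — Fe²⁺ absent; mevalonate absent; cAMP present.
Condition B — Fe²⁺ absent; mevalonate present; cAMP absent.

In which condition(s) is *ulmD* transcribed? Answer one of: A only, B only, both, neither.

A only

Condition A:
Fe²⁺ is absent, so FubY is active.
Mevalonate is absent, so OrvF is inactive.
cAMP is present, so TemW is active.
With repressor TemW bound, *kulB* is not transcribed.
So KulB is not produced.
With no repressor bound, *bexB* is transcribed.
So BexB is produced and active.
No repressor is bound and FubY and BexB are active, so *ulmD* is transcribed.
→ *ulmD* is ON in A.
Condition B:
Fe²⁺ is absent, so FubY is active.
Mevalonate is present, so OrvF is active.
cAMP is absent, so TemW is inactive.
No repressor is bound and OrvF is active, so *kulB* is transcribed.
So KulB is produced and active.
With repressor KulB bound, *bexB* is not transcribed.
So BexB is not produced.
Required activator BexB is absent, so *ulmD* is not transcribed.
→ *ulmD* is OFF in B.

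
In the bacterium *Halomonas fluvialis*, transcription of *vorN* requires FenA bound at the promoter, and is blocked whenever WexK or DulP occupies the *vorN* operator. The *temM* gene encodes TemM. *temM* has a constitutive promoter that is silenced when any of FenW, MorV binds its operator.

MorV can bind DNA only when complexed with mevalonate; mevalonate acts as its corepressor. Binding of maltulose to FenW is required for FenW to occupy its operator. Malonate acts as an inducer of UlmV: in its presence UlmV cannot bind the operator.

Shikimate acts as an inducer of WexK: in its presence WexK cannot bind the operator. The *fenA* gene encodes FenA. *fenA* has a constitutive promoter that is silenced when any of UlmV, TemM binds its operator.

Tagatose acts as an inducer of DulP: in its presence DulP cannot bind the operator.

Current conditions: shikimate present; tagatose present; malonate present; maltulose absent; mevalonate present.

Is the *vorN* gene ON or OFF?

Malonate is present, so UlmV is inactive.
Maltulose is absent, so FenW is inactive.
Mevalonate is present, so MorV is active.
With repressor MorV bound, *temM* is not transcribed.
So TemM is not produced.
With no repressor bound, *fenA* is transcribed.
So FenA is produced and active.
Shikimate is present, so WexK is inactive.
Tagatose is present, so DulP is inactive.
No repressor is bound and FenA is active, so *vorN* is transcribed.

ON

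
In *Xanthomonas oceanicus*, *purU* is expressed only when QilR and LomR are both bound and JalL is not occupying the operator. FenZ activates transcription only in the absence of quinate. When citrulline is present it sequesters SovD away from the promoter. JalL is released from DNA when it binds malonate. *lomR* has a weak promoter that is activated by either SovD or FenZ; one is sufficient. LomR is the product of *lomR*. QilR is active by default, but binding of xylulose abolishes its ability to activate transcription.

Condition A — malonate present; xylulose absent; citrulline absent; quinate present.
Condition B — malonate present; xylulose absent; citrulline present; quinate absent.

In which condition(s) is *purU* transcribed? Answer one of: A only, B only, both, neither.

both

Condition A:
Malonate is present, so JalL is inactive.
Xylulose is absent, so QilR is active.
Citrulline is absent, so SovD is active.
Quinate is present, so FenZ is inactive.
Activator SovD is present, so *lomR* is transcribed.
So LomR is produced and active.
No repressor is bound and QilR and LomR are active, so *purU* is transcribed.
→ *purU* is ON in A.
Condition B:
Malonate is present, so JalL is inactive.
Xylulose is absent, so QilR is active.
Citrulline is present, so SovD is inactive.
Quinate is absent, so FenZ is active.
Activator FenZ is present, so *lomR* is transcribed.
So LomR is produced and active.
No repressor is bound and QilR and LomR are active, so *purU* is transcribed.
→ *purU* is ON in B.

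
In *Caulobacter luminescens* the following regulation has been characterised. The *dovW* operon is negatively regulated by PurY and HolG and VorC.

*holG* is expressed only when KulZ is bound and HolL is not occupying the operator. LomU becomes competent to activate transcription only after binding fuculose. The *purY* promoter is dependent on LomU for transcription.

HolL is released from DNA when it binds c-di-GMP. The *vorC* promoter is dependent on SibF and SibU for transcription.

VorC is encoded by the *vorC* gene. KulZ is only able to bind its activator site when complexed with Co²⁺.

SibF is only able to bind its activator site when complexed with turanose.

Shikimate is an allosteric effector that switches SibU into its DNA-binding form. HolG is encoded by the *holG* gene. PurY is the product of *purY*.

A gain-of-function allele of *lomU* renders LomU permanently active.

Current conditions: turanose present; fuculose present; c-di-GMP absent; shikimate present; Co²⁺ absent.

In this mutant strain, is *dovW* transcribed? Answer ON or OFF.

OFF

LomU is constitutively active in this strain.
No repressor is bound and LomU is active, so *purY* is transcribed.
So PurY is produced and active.
c-di-GMP is absent, so HolL is active.
Co²⁺ is absent, so KulZ is inactive.
With repressor HolL bound, *holG* is not transcribed.
So HolG is not produced.
Turanose is present, so SibF is active.
Shikimate is present, so SibU is active.
No repressor is bound and SibF and SibU are active, so *vorC* is transcribed.
So VorC is produced and active.
With repressor PurY bound, *dovW* is not transcribed.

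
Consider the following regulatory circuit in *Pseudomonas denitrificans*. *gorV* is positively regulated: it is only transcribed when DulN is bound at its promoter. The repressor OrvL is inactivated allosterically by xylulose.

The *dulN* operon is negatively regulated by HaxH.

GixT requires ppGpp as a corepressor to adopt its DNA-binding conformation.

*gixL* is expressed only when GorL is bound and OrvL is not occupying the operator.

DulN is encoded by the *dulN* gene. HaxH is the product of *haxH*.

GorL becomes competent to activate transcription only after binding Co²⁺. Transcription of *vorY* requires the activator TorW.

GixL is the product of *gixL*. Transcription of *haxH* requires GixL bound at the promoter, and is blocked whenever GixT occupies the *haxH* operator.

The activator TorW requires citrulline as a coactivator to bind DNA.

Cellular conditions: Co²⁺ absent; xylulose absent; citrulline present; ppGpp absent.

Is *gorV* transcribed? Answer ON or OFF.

ON

Xylulose is absent, so OrvL is active.
Co²⁺ is absent, so GorL is inactive.
With repressor OrvL bound, *gixL* is not transcribed.
So GixL is not produced.
ppGpp is absent, so GixT is inactive.
Required activator GixL is absent, so *haxH* is not transcribed.
So HaxH is not produced.
With no repressor bound, *dulN* is transcribed.
So DulN is produced and active.
No repressor is bound and DulN is active, so *gorV* is transcribed.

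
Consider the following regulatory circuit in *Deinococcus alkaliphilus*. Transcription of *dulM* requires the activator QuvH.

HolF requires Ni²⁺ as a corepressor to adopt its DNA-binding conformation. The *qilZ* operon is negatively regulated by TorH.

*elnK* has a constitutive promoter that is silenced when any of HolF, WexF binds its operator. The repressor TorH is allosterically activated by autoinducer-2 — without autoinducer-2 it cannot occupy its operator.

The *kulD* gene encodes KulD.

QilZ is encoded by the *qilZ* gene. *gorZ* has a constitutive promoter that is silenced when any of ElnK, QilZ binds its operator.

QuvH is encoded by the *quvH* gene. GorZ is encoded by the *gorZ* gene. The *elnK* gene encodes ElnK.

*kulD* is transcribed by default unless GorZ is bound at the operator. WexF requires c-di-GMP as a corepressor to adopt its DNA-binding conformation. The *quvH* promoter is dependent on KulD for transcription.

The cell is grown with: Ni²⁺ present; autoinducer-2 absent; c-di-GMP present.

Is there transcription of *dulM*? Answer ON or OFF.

Ni²⁺ is present, so HolF is active.
c-di-GMP is present, so WexF is active.
With repressor HolF bound, *elnK* is not transcribed.
So ElnK is not produced.
Autoinducer-2 is absent, so TorH is inactive.
With no repressor bound, *qilZ* is transcribed.
So QilZ is produced and active.
With repressor QilZ bound, *gorZ* is not transcribed.
So GorZ is not produced.
With no repressor bound, *kulD* is transcribed.
So KulD is produced and active.
No repressor is bound and KulD is active, so *quvH* is transcribed.
So QuvH is produced and active.
No repressor is bound and QuvH is active, so *dulM* is transcribed.

ON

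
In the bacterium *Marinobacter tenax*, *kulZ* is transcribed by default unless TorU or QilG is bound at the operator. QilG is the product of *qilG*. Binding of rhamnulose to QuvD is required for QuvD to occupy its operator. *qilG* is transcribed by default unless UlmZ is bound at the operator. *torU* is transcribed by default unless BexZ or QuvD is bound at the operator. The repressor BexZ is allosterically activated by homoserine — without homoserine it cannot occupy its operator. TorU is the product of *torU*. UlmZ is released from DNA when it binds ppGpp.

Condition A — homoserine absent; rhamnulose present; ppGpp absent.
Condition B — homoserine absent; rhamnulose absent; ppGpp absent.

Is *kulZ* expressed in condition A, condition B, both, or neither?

A only

Condition A:
Homoserine is absent, so BexZ is inactive.
Rhamnulose is present, so QuvD is active.
With repressor QuvD bound, *torU* is not transcribed.
So TorU is not produced.
ppGpp is absent, so UlmZ is active.
With repressor UlmZ bound, *qilG* is not transcribed.
So QilG is not produced.
With no repressor bound, *kulZ* is transcribed.
→ *kulZ* is ON in A.
Condition B:
Homoserine is absent, so BexZ is inactive.
Rhamnulose is absent, so QuvD is inactive.
With no repressor bound, *torU* is transcribed.
So TorU is produced and active.
ppGpp is absent, so UlmZ is active.
With repressor UlmZ bound, *qilG* is not transcribed.
So QilG is not produced.
With repressor TorU bound, *kulZ* is not transcribed.
→ *kulZ* is OFF in B.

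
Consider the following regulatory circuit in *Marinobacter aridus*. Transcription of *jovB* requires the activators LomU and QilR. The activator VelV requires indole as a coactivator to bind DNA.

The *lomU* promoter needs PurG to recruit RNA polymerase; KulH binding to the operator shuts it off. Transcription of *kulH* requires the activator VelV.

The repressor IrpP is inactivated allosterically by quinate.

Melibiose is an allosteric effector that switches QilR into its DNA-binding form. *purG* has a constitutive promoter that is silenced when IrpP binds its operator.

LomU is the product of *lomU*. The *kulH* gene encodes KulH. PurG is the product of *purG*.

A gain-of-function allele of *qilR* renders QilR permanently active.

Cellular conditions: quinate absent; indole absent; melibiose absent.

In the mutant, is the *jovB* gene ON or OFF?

OFF

Quinate is absent, so IrpP is active.
With repressor IrpP bound, *purG* is not transcribed.
So PurG is not produced.
Indole is absent, so VelV is inactive.
Required activator VelV is absent, so *kulH* is not transcribed.
So KulH is not produced.
Required activator PurG is absent, so *lomU* is not transcribed.
So LomU is not produced.
QilR is constitutively active in this strain.
Required activator LomU is absent, so *jovB* is not transcribed.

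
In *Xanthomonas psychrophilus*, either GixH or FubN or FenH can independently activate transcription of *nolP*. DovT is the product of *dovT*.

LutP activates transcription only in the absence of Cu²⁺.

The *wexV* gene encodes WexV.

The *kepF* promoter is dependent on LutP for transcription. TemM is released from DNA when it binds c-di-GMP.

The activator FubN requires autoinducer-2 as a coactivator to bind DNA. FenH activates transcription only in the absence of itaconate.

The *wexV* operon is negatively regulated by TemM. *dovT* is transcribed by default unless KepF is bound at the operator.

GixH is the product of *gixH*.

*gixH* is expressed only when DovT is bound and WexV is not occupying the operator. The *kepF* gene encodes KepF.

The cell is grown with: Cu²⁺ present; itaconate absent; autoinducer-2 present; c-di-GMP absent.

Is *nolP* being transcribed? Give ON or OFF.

Cu²⁺ is present, so LutP is inactive.
Required activator LutP is absent, so *kepF* is not transcribed.
So KepF is not produced.
With no repressor bound, *dovT* is transcribed.
So DovT is produced and active.
c-di-GMP is absent, so TemM is active.
With repressor TemM bound, *wexV* is not transcribed.
So WexV is not produced.
No repressor is bound and DovT is active, so *gixH* is transcribed.
So GixH is produced and active.
Autoinducer-2 is present, so FubN is active.
Itaconate is absent, so FenH is active.
Activator GixH is present, so *nolP* is transcribed.

ON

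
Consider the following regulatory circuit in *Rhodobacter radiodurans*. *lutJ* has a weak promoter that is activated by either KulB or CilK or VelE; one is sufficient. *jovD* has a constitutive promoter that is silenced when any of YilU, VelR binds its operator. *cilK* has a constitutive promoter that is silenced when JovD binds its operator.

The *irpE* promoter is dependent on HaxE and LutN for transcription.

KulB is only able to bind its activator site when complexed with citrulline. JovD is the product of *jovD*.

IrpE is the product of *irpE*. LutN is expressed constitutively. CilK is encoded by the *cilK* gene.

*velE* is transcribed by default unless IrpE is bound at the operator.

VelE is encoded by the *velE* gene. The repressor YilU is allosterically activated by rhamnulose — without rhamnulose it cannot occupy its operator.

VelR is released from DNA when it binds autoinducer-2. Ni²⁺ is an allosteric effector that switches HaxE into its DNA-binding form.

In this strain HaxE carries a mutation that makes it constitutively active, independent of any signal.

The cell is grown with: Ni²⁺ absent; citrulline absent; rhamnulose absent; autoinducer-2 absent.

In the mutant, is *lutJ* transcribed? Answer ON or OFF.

ON

Citrulline is absent, so KulB is inactive.
Rhamnulose is absent, so YilU is inactive.
Autoinducer-2 is absent, so VelR is active.
With repressor VelR bound, *jovD* is not transcribed.
So JovD is not produced.
With no repressor bound, *cilK* is transcribed.
So CilK is produced and active.
HaxE is constitutively active in this strain.
LutN is produced constitutively and is active.
No repressor is bound and HaxE and LutN are active, so *irpE* is transcribed.
So IrpE is produced and active.
With repressor IrpE bound, *velE* is not transcribed.
So VelE is not produced.
Activator CilK is present, so *lutJ* is transcribed.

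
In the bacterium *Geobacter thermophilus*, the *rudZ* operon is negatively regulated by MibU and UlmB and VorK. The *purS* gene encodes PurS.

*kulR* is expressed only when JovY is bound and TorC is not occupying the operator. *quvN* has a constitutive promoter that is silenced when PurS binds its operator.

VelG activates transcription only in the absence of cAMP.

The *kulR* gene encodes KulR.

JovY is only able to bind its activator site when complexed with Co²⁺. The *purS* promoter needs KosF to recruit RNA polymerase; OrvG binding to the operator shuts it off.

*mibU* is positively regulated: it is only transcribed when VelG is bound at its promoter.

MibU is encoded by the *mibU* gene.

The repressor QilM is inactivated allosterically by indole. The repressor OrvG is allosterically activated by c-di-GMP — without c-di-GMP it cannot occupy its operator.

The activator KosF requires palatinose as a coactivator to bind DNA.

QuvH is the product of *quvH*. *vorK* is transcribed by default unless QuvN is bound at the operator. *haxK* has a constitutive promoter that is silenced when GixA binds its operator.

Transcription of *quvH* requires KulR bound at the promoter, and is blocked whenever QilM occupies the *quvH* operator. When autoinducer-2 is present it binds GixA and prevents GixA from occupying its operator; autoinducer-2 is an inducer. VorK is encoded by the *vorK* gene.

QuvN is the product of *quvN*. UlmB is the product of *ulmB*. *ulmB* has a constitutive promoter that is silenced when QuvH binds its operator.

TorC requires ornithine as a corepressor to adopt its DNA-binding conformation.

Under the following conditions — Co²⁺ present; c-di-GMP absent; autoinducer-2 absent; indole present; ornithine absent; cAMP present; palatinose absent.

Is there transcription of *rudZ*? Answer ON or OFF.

ON

cAMP is present, so VelG is inactive.
Required activator VelG is absent, so *mibU* is not transcribed.
So MibU is not produced.
Ornithine is absent, so TorC is inactive.
Co²⁺ is present, so JovY is active.
No repressor is bound and JovY is active, so *kulR* is transcribed.
So KulR is produced and active.
Indole is present, so QilM is inactive.
No repressor is bound and KulR is active, so *quvH* is transcribed.
So QuvH is produced and active.
With repressor QuvH bound, *ulmB* is not transcribed.
So UlmB is not produced.
Palatinose is absent, so KosF is inactive.
c-di-GMP is absent, so OrvG is inactive.
Required activator KosF is absent, so *purS* is not transcribed.
So PurS is not produced.
With no repressor bound, *quvN* is transcribed.
So QuvN is produced and active.
With repressor QuvN bound, *vorK* is not transcribed.
So VorK is not produced.
With no repressor bound, *rudZ* is transcribed.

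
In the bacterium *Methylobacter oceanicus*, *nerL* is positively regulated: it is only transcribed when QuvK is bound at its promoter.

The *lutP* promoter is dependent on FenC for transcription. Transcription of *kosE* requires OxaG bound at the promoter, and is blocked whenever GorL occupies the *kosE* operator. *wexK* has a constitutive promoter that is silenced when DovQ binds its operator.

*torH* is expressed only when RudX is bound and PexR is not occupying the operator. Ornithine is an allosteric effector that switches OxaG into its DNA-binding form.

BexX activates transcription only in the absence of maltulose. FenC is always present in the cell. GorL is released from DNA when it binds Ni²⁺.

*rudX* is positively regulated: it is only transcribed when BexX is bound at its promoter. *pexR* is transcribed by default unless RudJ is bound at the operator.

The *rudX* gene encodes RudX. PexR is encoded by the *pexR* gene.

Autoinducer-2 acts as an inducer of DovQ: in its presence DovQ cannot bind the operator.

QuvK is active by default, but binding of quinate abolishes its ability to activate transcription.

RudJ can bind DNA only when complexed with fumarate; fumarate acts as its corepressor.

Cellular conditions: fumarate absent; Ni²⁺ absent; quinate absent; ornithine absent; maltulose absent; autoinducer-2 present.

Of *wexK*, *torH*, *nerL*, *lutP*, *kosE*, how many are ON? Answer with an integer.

Autoinducer-2 is present, so DovQ is inactive.
With no repressor bound, *wexK* is transcribed.
→ *wexK* is ON.
Fumarate is absent, so RudJ is inactive.
With no repressor bound, *pexR* is transcribed.
So PexR is produced and active.
Maltulose is absent, so BexX is active.
No repressor is bound and BexX is active, so *rudX* is transcribed.
So RudX is produced and active.
With repressor PexR bound, *torH* is not transcribed.
→ *torH* is OFF.
Quinate is absent, so QuvK is active.
No repressor is bound and QuvK is active, so *nerL* is transcribed.
→ *nerL* is ON.
FenC is produced constitutively and is active.
No repressor is bound and FenC is active, so *lutP* is transcribed.
→ *lutP* is ON.
Ni²⁺ is absent, so GorL is active.
Ornithine is absent, so OxaG is inactive.
With repressor GorL bound, *kosE* is not transcribed.
→ *kosE* is OFF.
3 of the 5 genes are transcribed.

3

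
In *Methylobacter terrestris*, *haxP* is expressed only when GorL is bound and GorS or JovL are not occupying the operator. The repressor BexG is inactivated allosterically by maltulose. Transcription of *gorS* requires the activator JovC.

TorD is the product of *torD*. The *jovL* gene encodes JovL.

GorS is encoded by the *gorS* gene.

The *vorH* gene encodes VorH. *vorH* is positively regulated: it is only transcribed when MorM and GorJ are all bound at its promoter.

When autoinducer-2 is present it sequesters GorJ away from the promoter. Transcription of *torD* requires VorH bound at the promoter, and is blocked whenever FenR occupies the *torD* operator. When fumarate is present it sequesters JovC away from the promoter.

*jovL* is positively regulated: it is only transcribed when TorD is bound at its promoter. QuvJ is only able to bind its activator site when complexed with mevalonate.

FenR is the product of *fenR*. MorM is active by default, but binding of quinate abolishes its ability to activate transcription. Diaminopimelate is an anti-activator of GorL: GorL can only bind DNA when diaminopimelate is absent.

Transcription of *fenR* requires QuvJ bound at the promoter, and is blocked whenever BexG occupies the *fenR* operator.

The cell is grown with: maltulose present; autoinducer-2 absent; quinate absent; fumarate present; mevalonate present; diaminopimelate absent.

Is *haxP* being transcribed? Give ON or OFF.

ON

Fumarate is present, so JovC is inactive.
Required activator JovC is absent, so *gorS* is not transcribed.
So GorS is not produced.
Maltulose is present, so BexG is inactive.
Mevalonate is present, so QuvJ is active.
No repressor is bound and QuvJ is active, so *fenR* is transcribed.
So FenR is produced and active.
Quinate is absent, so MorM is active.
Autoinducer-2 is absent, so GorJ is active.
No repressor is bound and MorM and GorJ are active, so *vorH* is transcribed.
So VorH is produced and active.
With repressor FenR bound, *torD* is not transcribed.
So TorD is not produced.
Required activator TorD is absent, so *jovL* is not transcribed.
So JovL is not produced.
Diaminopimelate is absent, so GorL is active.
No repressor is bound and GorL is active, so *haxP* is transcribed.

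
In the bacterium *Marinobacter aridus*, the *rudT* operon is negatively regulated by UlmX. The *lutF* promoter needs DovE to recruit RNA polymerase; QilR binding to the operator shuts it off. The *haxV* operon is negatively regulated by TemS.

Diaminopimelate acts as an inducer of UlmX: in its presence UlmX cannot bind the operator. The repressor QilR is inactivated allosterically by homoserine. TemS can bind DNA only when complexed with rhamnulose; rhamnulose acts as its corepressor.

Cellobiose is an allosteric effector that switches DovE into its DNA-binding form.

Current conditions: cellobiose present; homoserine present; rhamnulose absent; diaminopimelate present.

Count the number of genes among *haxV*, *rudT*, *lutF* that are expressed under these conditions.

3

Rhamnulose is absent, so TemS is inactive.
With no repressor bound, *haxV* is transcribed.
→ *haxV* is ON.
Diaminopimelate is present, so UlmX is inactive.
With no repressor bound, *rudT* is transcribed.
→ *rudT* is ON.
Homoserine is present, so QilR is inactive.
Cellobiose is present, so DovE is active.
No repressor is bound and DovE is active, so *lutF* is transcribed.
→ *lutF* is ON.
3 of the 3 genes are transcribed.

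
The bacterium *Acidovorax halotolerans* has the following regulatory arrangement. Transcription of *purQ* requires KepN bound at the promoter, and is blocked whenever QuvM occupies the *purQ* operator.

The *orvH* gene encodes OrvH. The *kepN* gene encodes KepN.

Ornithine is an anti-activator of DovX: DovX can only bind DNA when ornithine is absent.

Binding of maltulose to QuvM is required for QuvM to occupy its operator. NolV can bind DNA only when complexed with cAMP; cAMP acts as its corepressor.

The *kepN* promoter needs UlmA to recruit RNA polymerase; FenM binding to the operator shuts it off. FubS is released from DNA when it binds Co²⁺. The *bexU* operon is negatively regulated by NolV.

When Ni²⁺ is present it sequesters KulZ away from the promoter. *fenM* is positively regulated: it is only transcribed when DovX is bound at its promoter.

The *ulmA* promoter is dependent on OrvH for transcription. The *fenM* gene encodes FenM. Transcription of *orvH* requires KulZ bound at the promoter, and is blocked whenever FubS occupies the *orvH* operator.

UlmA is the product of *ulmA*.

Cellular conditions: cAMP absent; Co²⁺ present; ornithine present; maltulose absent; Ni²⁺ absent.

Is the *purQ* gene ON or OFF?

Maltulose is absent, so QuvM is inactive.
Ornithine is present, so DovX is inactive.
Required activator DovX is absent, so *fenM* is not transcribed.
So FenM is not produced.
Co²⁺ is present, so FubS is inactive.
Ni²⁺ is absent, so KulZ is active.
No repressor is bound and KulZ is active, so *orvH* is transcribed.
So OrvH is produced and active.
No repressor is bound and OrvH is active, so *ulmA* is transcribed.
So UlmA is produced and active.
No repressor is bound and UlmA is active, so *kepN* is transcribed.
So KepN is produced and active.
No repressor is bound and KepN is active, so *purQ* is transcribed.

ON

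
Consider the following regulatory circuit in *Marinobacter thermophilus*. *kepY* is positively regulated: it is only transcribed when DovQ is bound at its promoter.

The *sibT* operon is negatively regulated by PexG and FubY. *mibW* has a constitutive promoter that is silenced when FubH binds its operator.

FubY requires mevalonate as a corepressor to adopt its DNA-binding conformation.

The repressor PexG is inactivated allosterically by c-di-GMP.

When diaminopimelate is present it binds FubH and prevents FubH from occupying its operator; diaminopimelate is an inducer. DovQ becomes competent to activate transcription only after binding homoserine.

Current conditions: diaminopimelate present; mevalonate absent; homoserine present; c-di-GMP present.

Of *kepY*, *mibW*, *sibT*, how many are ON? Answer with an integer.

Homoserine is present, so DovQ is active.
No repressor is bound and DovQ is active, so *kepY* is transcribed.
→ *kepY* is ON.
Diaminopimelate is present, so FubH is inactive.
With no repressor bound, *mibW* is transcribed.
→ *mibW* is ON.
c-di-GMP is present, so PexG is inactive.
Mevalonate is absent, so FubY is inactive.
With no repressor bound, *sibT* is transcribed.
→ *sibT* is ON.
3 of the 3 genes are transcribed.

3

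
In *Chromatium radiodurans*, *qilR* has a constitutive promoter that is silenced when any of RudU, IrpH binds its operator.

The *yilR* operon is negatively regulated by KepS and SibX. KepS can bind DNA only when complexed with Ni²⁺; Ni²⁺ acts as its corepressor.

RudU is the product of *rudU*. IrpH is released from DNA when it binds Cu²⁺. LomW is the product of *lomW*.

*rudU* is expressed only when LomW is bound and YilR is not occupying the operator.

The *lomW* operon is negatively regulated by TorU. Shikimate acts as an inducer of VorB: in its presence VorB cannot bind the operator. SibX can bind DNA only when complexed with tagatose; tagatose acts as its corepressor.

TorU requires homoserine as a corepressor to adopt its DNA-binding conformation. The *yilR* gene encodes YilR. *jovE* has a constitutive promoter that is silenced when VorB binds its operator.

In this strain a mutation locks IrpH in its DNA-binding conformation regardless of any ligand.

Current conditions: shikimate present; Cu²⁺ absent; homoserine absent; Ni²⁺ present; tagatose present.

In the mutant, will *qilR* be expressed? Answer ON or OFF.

OFF

Ni²⁺ is present, so KepS is active.
Tagatose is present, so SibX is active.
With repressor KepS bound, *yilR* is not transcribed.
So YilR is not produced.
Homoserine is absent, so TorU is inactive.
With no repressor bound, *lomW* is transcribed.
So LomW is produced and active.
No repressor is bound and LomW is active, so *rudU* is transcribed.
So RudU is produced and active.
IrpH is constitutively active in this strain.
With repressor RudU bound, *qilR* is not transcribed.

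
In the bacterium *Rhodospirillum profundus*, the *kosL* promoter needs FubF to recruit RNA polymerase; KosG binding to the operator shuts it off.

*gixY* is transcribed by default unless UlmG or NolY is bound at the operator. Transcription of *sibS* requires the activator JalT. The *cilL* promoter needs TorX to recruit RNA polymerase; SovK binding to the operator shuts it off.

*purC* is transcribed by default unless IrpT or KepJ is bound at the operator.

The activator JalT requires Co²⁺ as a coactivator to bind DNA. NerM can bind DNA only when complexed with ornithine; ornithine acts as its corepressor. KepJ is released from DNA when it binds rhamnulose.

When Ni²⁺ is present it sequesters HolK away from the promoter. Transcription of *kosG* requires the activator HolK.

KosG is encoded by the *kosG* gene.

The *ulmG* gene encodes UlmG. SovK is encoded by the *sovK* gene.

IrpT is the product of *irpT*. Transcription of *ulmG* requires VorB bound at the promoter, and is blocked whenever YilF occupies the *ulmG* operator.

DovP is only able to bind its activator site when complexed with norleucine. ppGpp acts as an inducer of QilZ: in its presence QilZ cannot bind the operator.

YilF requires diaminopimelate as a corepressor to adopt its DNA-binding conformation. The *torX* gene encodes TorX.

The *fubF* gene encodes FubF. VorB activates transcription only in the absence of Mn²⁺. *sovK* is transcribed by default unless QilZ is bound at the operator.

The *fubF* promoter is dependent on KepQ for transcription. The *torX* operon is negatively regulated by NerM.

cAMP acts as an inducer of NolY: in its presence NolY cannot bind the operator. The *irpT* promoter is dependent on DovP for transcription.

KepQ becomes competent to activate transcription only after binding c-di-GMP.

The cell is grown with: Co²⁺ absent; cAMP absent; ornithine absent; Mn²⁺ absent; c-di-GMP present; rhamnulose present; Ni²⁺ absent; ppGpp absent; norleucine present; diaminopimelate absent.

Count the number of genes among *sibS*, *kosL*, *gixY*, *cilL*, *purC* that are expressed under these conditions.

Co²⁺ is absent, so JalT is inactive.
Required activator JalT is absent, so *sibS* is not transcribed.
→ *sibS* is OFF.
c-di-GMP is present, so KepQ is active.
No repressor is bound and KepQ is active, so *fubF* is transcribed.
So FubF is produced and active.
Ni²⁺ is absent, so HolK is active.
No repressor is bound and HolK is active, so *kosG* is transcribed.
So KosG is produced and active.
With repressor KosG bound, *kosL* is not transcribed.
→ *kosL* is OFF.
Mn²⁺ is absent, so VorB is active.
Diaminopimelate is absent, so YilF is inactive.
No repressor is bound and VorB is active, so *ulmG* is transcribed.
So UlmG is produced and active.
cAMP is absent, so NolY is active.
With repressor UlmG bound, *gixY* is not transcribed.
→ *gixY* is OFF.
ppGpp is absent, so QilZ is active.
With repressor QilZ bound, *sovK* is not transcribed.
So SovK is not produced.
Ornithine is absent, so NerM is inactive.
With no repressor bound, *torX* is transcribed.
So TorX is produced and active.
No repressor is bound and TorX is active, so *cilL* is transcribed.
→ *cilL* is ON.
Norleucine is present, so DovP is active.
No repressor is bound and DovP is active, so *irpT* is transcribed.
So IrpT is produced and active.
Rhamnulose is present, so KepJ is inactive.
With repressor IrpT bound, *purC* is not transcribed.
→ *purC* is OFF.
1 of the 5 genes is transcribed.

1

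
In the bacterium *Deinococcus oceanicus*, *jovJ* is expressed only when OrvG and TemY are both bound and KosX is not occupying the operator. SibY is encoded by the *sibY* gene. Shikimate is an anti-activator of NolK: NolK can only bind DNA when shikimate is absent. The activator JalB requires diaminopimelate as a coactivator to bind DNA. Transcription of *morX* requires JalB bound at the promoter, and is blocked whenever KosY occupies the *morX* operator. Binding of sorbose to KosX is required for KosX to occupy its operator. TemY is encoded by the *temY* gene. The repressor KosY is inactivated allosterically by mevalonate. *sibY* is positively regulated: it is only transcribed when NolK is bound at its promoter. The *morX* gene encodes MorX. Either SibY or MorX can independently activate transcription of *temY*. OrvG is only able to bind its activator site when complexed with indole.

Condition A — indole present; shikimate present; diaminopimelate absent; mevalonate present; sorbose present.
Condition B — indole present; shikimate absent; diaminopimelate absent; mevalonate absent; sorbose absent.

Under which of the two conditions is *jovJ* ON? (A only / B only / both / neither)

Condition A:
Indole is present, so OrvG is active.
Shikimate is present, so NolK is inactive.
Required activator NolK is absent, so *sibY* is not transcribed.
So SibY is not produced.
Diaminopimelate is absent, so JalB is inactive.
Mevalonate is present, so KosY is inactive.
Required activator JalB is absent, so *morX* is not transcribed.
So MorX is not produced.
No activator is available at the *temY* promoter, so *temY* is not transcribed.
So TemY is not produced.
Sorbose is present, so KosX is active.
With repressor KosX bound, *jovJ* is not transcribed.
→ *jovJ* is OFF in A.
Condition B:
Indole is present, so OrvG is active.
Shikimate is absent, so NolK is active.
No repressor is bound and NolK is active, so *sibY* is transcribed.
So SibY is produced and active.
Diaminopimelate is absent, so JalB is inactive.
Mevalonate is absent, so KosY is active.
With repressor KosY bound, *morX* is not transcribed.
So MorX is not produced.
Activator SibY is present, so *temY* is transcribed.
So TemY is produced and active.
Sorbose is absent, so KosX is inactive.
No repressor is bound and OrvG and TemY are active, so *jovJ* is transcribed.
→ *jovJ* is ON in B.

B only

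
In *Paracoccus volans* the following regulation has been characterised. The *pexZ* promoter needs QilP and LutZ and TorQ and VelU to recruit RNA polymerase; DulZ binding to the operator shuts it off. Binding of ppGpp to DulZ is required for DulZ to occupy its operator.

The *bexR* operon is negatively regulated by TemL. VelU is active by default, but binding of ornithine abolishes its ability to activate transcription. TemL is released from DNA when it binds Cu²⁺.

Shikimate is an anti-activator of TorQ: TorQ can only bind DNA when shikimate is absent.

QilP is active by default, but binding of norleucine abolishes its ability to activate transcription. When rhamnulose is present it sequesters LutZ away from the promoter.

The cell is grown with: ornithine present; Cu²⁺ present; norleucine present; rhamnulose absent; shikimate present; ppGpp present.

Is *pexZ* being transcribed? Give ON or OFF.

OFF

Norleucine is present, so QilP is inactive.
Rhamnulose is absent, so LutZ is active.
ppGpp is present, so DulZ is active.
Shikimate is present, so TorQ is inactive.
Ornithine is present, so VelU is inactive.
With repressor DulZ bound, *pexZ* is not transcribed.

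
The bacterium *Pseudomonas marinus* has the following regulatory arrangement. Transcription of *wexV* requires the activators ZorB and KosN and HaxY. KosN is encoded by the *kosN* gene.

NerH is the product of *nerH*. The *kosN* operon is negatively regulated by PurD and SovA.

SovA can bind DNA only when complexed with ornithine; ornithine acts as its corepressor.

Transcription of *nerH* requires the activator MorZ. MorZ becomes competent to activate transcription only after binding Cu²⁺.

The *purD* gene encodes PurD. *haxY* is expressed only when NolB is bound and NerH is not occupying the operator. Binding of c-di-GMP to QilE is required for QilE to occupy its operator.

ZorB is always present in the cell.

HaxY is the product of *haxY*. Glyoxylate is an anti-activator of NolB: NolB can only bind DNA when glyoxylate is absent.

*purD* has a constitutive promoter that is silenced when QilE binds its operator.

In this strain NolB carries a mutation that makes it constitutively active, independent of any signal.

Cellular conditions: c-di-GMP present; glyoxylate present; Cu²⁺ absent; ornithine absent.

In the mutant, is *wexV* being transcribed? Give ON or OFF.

ZorB is produced constitutively and is active.
c-di-GMP is present, so QilE is active.
With repressor QilE bound, *purD* is not transcribed.
So PurD is not produced.
Ornithine is absent, so SovA is inactive.
With no repressor bound, *kosN* is transcribed.
So KosN is produced and active.
Cu²⁺ is absent, so MorZ is inactive.
Required activator MorZ is absent, so *nerH* is not transcribed.
So NerH is not produced.
NolB is constitutively active in this strain.
No repressor is bound and NolB is active, so *haxY* is transcribed.
So HaxY is produced and active.
No repressor is bound and ZorB and KosN and HaxY are active, so *wexV* is transcribed.

ON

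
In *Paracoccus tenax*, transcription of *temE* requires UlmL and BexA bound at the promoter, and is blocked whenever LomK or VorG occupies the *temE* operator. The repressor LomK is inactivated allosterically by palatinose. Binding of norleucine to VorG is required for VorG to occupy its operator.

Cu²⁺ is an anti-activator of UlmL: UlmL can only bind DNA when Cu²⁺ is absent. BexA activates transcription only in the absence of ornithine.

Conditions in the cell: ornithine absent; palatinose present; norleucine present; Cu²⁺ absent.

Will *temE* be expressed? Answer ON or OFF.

Palatinose is present, so LomK is inactive.
Cu²⁺ is absent, so UlmL is active.
Norleucine is present, so VorG is active.
Ornithine is absent, so BexA is active.
With repressor VorG bound, *temE* is not transcribed.

OFF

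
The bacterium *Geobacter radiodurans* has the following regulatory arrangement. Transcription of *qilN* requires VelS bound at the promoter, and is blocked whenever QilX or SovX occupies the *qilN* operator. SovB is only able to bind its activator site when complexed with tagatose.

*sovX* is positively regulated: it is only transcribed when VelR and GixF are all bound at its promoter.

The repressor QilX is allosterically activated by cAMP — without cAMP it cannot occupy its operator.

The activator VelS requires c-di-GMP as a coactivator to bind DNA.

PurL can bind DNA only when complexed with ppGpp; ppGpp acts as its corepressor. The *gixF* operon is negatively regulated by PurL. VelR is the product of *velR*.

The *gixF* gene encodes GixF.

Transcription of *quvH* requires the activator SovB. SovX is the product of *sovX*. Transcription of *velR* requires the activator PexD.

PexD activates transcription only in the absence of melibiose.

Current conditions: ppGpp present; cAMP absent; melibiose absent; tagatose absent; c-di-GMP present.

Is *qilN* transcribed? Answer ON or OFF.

ON

cAMP is absent, so QilX is inactive.
c-di-GMP is present, so VelS is active.
Melibiose is absent, so PexD is active.
No repressor is bound and PexD is active, so *velR* is transcribed.
So VelR is produced and active.
ppGpp is present, so PurL is active.
With repressor PurL bound, *gixF* is not transcribed.
So GixF is not produced.
Required activator GixF is absent, so *sovX* is not transcribed.
So SovX is not produced.
No repressor is bound and VelS is active, so *qilN* is transcribed.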